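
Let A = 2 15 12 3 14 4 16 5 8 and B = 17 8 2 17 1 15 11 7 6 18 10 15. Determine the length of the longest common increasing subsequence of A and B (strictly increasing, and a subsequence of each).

A longest common strictly increasing subsequence is 2, 15 (length 2); it appears in order in both A and B, and no longer such subsequence exists.

2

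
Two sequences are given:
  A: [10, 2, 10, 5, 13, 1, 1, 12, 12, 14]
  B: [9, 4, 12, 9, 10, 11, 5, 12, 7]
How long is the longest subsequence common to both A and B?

3

A longest common subsequence is 10, 5, 12 (length 3); the LCS DP confirms no longer common subsequence exists.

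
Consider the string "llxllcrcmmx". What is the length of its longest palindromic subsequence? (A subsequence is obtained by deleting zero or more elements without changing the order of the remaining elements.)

One longest palindromic subsequence is xcrcx (positions 3,6,7,8,11); it reads the same forward and backward, and the interval DP gives dp[1][11] = 5.

5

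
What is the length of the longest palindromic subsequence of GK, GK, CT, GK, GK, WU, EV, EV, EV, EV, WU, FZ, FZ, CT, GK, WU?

One longest palindromic subsequence is GK CT WU EV EV EV EV WU CT GK (positions 2,3,6,7,8,9,10,11,14,15); it reads the same forward and backward, and the interval DP gives dp[1][16] = 10.

10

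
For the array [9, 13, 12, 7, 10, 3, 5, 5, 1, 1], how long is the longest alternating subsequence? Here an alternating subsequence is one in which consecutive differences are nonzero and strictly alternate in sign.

7

A longest alternating subsequence is 9, 13, 7, 10, 3, 5, 1 (positions 1,2,4,5,6,7,9); its 6 consecutive differences strictly alternate in sign, and length 7 is optimal.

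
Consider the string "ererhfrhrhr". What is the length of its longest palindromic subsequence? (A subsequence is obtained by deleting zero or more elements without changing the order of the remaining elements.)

7

Using dp[i][j] = 2 + dp[i+1][j−1] if the ends match, else max(dp[i+1][j], dp[i][j−1]):
dp[1][11] = 7. A witness is rhrhrhr at positions 2,5,7,8,9,10,11.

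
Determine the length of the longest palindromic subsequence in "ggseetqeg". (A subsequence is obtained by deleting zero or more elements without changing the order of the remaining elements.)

5

Using dp[i][j] = 2 + dp[i+1][j−1] if the ends match, else max(dp[i+1][j], dp[i][j−1]):
dp[1][9] = 5. A witness is geqeg at positions 1,4,7,8,9.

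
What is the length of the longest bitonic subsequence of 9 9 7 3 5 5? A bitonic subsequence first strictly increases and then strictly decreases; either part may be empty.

One longest bitonic subsequence is 9, 7, 5 (positions 1,3,6): it rises to 9 then falls. Length 3 is optimal.

3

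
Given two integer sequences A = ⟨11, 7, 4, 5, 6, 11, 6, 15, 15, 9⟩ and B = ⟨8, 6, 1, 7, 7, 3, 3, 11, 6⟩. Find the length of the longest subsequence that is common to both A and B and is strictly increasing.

A longest common strictly increasing subsequence is 6, 11 (length 2); it appears in order in both A and B, and no longer such subsequence exists.

2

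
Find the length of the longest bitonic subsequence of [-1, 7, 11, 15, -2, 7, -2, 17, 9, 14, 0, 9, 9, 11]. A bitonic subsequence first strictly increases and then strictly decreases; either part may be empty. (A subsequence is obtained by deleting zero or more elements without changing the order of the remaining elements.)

7

Let inc[i] be the LIS ending at i and dec[i] the longest strictly decreasing subsequence starting at i. inc = [1, 2, 3, 4, 1, 2, 1, 5, 3, 4, 2, 3, 3, 4], dec = [2, 2, 3, 3, 1, 2, 1, 3, 2, 2, 1, 1, 1, 1].
max_i inc[i]+dec[i]−1 = 7, with one witness -1, 7, 11, 15, 17, 14, 11.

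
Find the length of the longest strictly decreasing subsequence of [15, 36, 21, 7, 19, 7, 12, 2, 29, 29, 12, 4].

Let dp[i] be the longest decreasing subsequence ending at position i. Then dp = [1, 1, 2, 3, 3, 4, 4, 5, 2, 2, 4, 5].
The maximum is 5; one witness is 36, 21, 19, 7, 2 at positions 2,3,5,6,8.

5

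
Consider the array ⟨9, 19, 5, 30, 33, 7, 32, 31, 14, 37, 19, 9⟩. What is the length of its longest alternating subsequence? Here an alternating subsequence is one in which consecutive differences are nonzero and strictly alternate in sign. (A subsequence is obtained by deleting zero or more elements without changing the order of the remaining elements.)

A longest alternating subsequence is 9, 19, 5, 30, 7, 32, 31, 37, 19 (positions 1,2,3,4,6,7,8,10,11); its 8 consecutive differences strictly alternate in sign, and length 9 is optimal.

9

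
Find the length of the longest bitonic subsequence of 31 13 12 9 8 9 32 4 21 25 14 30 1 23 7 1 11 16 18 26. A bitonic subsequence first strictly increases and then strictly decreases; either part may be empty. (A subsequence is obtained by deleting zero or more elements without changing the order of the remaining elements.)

8

One longest bitonic subsequence is 8, 9, 21, 25, 30, 23, 7, 1 (positions 5,6,9,10,12,14,15,16): it rises to 30 then falls. Length 8 is optimal.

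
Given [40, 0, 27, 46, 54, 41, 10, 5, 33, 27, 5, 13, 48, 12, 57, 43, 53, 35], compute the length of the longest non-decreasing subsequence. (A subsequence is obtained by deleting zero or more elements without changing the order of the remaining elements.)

6

Let dp[i] be the longest non-decreasing subsequence ending at position i. Then dp = [1, 1, 2, 3, 4, 3, 2, 2, 3, 3, 3, 4, 5, 4, 6, 5, 6, 5].
The maximum is 6; one witness is 0, 5, 5, 13, 48, 57 at positions 2,8,11,12,13,15.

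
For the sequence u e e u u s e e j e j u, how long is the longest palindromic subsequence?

One longest palindromic subsequence is ueeuueeu (positions 1,2,3,4,5,8,10,12); it reads the same forward and backward, and the interval DP gives dp[1][12] = 8.

8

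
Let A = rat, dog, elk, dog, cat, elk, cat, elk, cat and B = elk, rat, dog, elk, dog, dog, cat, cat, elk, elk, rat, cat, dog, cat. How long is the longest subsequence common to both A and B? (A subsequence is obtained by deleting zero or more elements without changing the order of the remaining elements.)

Backtracking the LCS table gives one alignment: rat (A1,B2) → dog (A2,B3) → elk (A3,B4) → dog (A4,B6) → cat (A5,B8) → elk (A6,B10) → cat (A7,B12) → cat (A9,B14).
So the longest common subsequence has length 8.

8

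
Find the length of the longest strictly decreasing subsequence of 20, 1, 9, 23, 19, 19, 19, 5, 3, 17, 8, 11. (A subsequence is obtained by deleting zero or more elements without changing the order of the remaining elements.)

Scanning left to right, the best length ending at each element is: 20→1, 1→2, 9→2, 23→1, 19→2, 19→2, 19→2, 5→3, 3→4, 17→3, 8→4, 11→4.
So the longest decreasing subsequence has length 4, e.g. 20, 9, 5, 3.

4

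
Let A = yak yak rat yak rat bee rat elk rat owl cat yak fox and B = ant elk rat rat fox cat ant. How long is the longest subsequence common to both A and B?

A longest common subsequence is rat, rat, cat (length 3); the LCS DP confirms no longer common subsequence exists.

3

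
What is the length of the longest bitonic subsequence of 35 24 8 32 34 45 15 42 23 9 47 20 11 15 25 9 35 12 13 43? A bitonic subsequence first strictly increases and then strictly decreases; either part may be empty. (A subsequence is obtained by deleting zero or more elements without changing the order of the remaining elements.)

One longest bitonic subsequence is 24, 32, 34, 45, 42, 23, 20, 15, 13 (positions 2,4,5,6,8,9,12,14,19): it rises to 45 then falls. Length 9 is optimal.

9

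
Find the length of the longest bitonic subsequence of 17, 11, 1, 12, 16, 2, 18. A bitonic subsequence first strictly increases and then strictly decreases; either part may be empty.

4

One longest bitonic subsequence is 11, 12, 16, 2 (positions 2,4,5,6): it rises to 16 then falls. Length 4 is optimal.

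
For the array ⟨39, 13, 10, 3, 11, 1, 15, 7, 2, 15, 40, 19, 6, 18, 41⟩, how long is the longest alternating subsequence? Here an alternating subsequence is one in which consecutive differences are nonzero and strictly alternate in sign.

9

A longest alternating subsequence is 39, 10, 11, 1, 15, 7, 15, 6, 18 (positions 1,3,5,6,7,8,10,13,14); its 8 consecutive differences strictly alternate in sign, and length 9 is optimal.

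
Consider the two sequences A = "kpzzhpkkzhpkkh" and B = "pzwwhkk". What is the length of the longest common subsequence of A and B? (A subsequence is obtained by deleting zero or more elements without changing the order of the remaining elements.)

5

Backtracking the LCS table gives one alignment: p (A2,B1) → z (A3,B2) → h (A10,B5) → k (A12,B6) → k (A13,B7).
So the longest common subsequence has length 5.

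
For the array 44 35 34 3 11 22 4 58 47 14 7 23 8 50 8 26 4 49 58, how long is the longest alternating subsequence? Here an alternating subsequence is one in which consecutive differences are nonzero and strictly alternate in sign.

Track the best alternating length ending on an up-step vs a down-step at each position: up/down = 1/1, 1/2, 1/2, 1/2, 3/2, 3/2, 3/4, 5/1, 5/6, 5/6, 5/6, 7/6, 7/8, 9/6, 7/10, 11/10, 3/12, 13/10, 13/1.
The maximum over both is 13; one such subsequence is 44, 3, 11, 4, 58, 14, 23, 8, 50, 8, 26, 4, 49.

13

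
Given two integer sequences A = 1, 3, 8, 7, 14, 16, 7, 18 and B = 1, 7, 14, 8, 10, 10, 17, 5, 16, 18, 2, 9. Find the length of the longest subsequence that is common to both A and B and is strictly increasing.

5

A longest common strictly increasing subsequence is 1, 7, 14, 16, 18 (length 5); it appears in order in both A and B, and no longer such subsequence exists.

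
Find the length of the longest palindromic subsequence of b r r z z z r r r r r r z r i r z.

12

Using dp[i][j] = 2 + dp[i+1][j−1] if the ends match, else max(dp[i+1][j], dp[i][j−1]):
dp[1][17] = 12. A witness is rrzrrrrrrzrr at positions 2,3,4,7,8,9,10,11,12,13,14,16.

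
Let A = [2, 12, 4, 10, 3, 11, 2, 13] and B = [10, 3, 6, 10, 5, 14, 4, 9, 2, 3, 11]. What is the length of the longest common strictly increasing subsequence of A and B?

3

A longest common strictly increasing subsequence is 2, 3, 11 (length 3); it appears in order in both A and B, and no longer such subsequence exists.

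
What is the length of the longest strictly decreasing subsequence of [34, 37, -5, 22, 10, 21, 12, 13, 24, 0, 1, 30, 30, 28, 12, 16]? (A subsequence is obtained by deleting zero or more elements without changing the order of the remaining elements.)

5

Let dp[i] be the longest decreasing subsequence ending at position i. Then dp = [1, 1, 2, 2, 3, 3, 4, 4, 2, 5, 5, 2, 2, 3, 5, 4].
The maximum is 5; one witness is 34, 22, 21, 12, 0 at positions 1,4,6,7,10.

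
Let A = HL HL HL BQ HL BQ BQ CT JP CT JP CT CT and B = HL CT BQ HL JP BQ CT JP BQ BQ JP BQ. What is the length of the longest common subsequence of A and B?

7

Backtracking the LCS table gives one alignment: HL (A1,B1) → BQ (A4,B3) → HL (A5,B4) → BQ (A7,B6) → CT (A8,B7) → JP (A9,B8) → JP (A11,B11).
So the longest common subsequence has length 7.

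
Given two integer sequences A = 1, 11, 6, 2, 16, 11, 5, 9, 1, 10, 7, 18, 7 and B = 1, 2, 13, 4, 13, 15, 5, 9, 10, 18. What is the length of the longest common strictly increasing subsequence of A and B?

For each value that appears in both, track the longest common increasing run ending there.
The best achievable length is 6; one witness is 1, 2, 5, 9, 10, 18 (A-positions 1,4,7,8,10,12, B-positions 1,2,7,8,9,10).

6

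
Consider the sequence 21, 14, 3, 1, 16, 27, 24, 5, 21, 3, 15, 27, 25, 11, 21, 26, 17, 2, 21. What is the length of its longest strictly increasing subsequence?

Let dp[i] be the longest increasing subsequence ending at position i. Then dp = [1, 1, 1, 1, 2, 3, 3, 2, 3, 2, 3, 4, 4, 3, 4, 5, 4, 2, 5].
The maximum is 5; one witness is 14, 16, 24, 25, 26 at positions 2,5,7,13,16.

5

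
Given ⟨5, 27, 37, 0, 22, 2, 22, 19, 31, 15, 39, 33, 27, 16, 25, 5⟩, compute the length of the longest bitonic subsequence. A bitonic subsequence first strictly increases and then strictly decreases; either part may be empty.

9

Let inc[i] be the LIS ending at i and dec[i] the longest strictly decreasing subsequence starting at i. inc = [1, 2, 3, 1, 2, 2, 3, 3, 4, 3, 5, 5, 4, 4, 5, 3], dec = [2, 5, 5, 1, 4, 1, 4, 3, 4, 2, 5, 4, 3, 2, 2, 1].
max_i inc[i]+dec[i]−1 = 9, with one witness 0, 2, 22, 31, 39, 33, 27, 25, 5.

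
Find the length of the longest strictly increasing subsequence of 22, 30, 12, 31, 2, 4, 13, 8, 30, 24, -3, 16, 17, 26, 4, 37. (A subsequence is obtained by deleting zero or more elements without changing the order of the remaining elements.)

One longest increasing subsequence is 2, 4, 13, 16, 17, 26, 37 (positions 5,6,7,12,13,14,16), of length 7; no longer one exists.

7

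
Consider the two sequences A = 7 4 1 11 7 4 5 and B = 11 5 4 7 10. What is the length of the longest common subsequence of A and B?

2

A longest common subsequence is 4, 7 (length 2); the LCS DP confirms no longer common subsequence exists.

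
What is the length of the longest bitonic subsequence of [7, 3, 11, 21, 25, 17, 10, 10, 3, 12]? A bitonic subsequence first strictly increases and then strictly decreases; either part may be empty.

7

Let inc[i] be the LIS ending at i and dec[i] the longest strictly decreasing subsequence starting at i. inc = [1, 1, 2, 3, 4, 3, 2, 2, 1, 3], dec = [2, 1, 3, 4, 4, 3, 2, 2, 1, 1].
max_i inc[i]+dec[i]−1 = 7, with one witness 7, 11, 21, 25, 17, 10, 3.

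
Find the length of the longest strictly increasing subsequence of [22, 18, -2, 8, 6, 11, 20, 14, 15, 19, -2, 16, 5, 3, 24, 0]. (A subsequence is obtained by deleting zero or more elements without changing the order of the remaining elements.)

7

One longest increasing subsequence is -2, 8, 11, 14, 15, 19, 24 (positions 3,4,6,8,9,10,15), of length 7; no longer one exists.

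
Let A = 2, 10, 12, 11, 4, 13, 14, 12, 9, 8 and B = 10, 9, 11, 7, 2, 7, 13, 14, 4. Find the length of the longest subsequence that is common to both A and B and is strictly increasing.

4

A longest common strictly increasing subsequence is 10, 11, 13, 14 (length 4); it appears in order in both A and B, and no longer such subsequence exists.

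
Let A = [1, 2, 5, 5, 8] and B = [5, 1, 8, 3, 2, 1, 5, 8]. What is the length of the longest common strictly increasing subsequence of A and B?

A longest common strictly increasing subsequence is 1, 2, 5, 8 (length 4); it appears in order in both A and B, and no longer such subsequence exists.

4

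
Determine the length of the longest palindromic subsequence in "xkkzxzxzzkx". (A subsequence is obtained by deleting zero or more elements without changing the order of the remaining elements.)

9

Using dp[i][j] = 2 + dp[i+1][j−1] if the ends match, else max(dp[i+1][j], dp[i][j−1]):
dp[1][11] = 9. A witness is xkzzxzzkx at positions 1,2,4,6,7,8,9,10,11.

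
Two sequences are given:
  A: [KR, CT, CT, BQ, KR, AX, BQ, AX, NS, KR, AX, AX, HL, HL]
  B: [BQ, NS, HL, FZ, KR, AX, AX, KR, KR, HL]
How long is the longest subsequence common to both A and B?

Backtracking the LCS table gives one alignment: BQ (A4,B1) → KR (A5,B5) → AX (A6,B6) → AX (A8,B7) → KR (A10,B9) → HL (A14,B10).
So the longest common subsequence has length 6.

6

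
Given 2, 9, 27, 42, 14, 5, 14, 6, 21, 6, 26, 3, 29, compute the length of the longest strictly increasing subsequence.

6

Scanning left to right, the best length ending at each element is: 2→1, 9→2, 27→3, 42→4, 14→3, 5→2, 14→3, 6→3, 21→4, 6→3, 26→5, 3→2, 29→6.
So the longest increasing subsequence has length 6, e.g. 2, 9, 14, 21, 26, 29.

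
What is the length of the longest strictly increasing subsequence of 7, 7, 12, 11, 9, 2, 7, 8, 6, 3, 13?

Scanning left to right, the best length ending at each element is: 7→1, 7→1, 12→2, 11→2, 9→2, 2→1, 7→2, 8→3, 6→2, 3→2, 13→4.
So the longest increasing subsequence has length 4, e.g. 2, 7, 8, 13.

4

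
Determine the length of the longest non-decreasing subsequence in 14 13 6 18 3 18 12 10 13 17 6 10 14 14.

Let dp[i] be the longest non-decreasing subsequence ending at position i. Then dp = [1, 1, 1, 2, 1, 3, 2, 2, 3, 4, 2, 3, 4, 5].
The maximum is 5; one witness is 6, 12, 13, 14, 14 at positions 3,7,9,13,14.

5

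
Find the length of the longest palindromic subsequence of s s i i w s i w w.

One longest palindromic subsequence is siis (positions 2,3,4,6); it reads the same forward and backward, and the interval DP gives dp[1][9] = 4.

4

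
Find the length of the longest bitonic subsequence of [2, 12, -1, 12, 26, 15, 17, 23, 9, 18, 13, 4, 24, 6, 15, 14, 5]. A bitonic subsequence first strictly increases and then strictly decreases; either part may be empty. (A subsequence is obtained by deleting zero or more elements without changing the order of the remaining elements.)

9

Let inc[i] be the LIS ending at i and dec[i] the longest strictly decreasing subsequence starting at i. inc = [1, 2, 1, 2, 3, 3, 4, 5, 2, 5, 3, 2, 6, 3, 4, 4, 3], dec = [2, 4, 1, 4, 6, 4, 4, 5, 3, 4, 3, 1, 4, 2, 3, 2, 1].
max_i inc[i]+dec[i]−1 = 9, with one witness 2, 12, 15, 17, 23, 18, 15, 14, 5.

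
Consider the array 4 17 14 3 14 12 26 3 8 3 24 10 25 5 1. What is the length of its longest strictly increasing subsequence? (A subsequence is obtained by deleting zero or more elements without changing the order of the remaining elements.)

4

Scanning left to right, the best length ending at each element is: 4→1, 17→2, 14→2, 3→1, 14→2, 12→2, 26→3, 3→1, 8→2, 3→1, 24→3, 10→3, 25→4, 5→2, 1→1.
So the longest increasing subsequence has length 4, e.g. 4, 17, 24, 25.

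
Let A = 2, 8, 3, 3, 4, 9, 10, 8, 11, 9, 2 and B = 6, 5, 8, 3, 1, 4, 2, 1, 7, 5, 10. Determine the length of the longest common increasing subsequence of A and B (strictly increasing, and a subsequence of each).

A longest common strictly increasing subsequence is 3, 4, 10 (length 3); it appears in order in both A and B, and no longer such subsequence exists.

3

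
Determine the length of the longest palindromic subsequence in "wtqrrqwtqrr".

7

Using dp[i][j] = 2 + dp[i+1][j−1] if the ends match, else max(dp[i+1][j], dp[i][j−1]):
dp[1][11] = 7. A witness is rrqtqrr at positions 4,5,6,8,9,10,11.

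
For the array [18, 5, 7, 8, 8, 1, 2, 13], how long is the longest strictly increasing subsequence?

One longest increasing subsequence is 5, 7, 8, 13 (positions 2,3,4,8), of length 4; no longer one exists.

4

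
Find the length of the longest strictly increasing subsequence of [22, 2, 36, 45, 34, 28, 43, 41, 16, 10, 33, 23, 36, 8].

Let dp[i] be the longest increasing subsequence ending at position i. Then dp = [1, 1, 2, 3, 2, 2, 3, 3, 2, 2, 3, 3, 4, 2].
The maximum is 4; one witness is 22, 28, 33, 36 at positions 1,6,11,13.

4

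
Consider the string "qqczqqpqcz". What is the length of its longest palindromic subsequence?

One longest palindromic subsequence is zqpqz (positions 4,6,7,8,10); it reads the same forward and backward, and the interval DP gives dp[1][10] = 5.

5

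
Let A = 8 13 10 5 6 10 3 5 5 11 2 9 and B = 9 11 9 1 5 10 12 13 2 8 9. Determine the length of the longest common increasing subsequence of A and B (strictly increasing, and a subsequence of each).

2

A longest common strictly increasing subsequence is 5, 10 (length 2); it appears in order in both A and B, and no longer such subsequence exists.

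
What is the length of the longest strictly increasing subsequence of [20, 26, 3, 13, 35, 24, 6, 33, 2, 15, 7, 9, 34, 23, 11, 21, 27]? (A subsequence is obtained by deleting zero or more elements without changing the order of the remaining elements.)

One longest increasing subsequence is 3, 6, 7, 9, 11, 21, 27 (positions 3,7,11,12,15,16,17), of length 7; no longer one exists.

7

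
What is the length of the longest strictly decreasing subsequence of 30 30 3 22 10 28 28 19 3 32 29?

One longest decreasing subsequence is 30, 22, 10, 3 (positions 1,4,5,9), of length 4; no longer one exists.

4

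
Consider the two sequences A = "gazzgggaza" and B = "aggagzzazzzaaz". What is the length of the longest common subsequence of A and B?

7

A longest common subsequence is gazzaza (length 7); the LCS DP confirms no longer common subsequence exists.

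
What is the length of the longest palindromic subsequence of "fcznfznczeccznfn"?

10

One longest palindromic subsequence is nfnzccznfn (positions 4,5,7,9,11,12,13,14,15,16); it reads the same forward and backward, and the interval DP gives dp[1][16] = 10.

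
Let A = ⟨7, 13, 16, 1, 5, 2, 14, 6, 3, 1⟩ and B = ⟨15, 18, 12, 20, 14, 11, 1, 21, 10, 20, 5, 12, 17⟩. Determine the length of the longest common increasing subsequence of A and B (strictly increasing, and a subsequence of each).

A longest common strictly increasing subsequence is 1, 5 (length 2); it appears in order in both A and B, and no longer such subsequence exists.

2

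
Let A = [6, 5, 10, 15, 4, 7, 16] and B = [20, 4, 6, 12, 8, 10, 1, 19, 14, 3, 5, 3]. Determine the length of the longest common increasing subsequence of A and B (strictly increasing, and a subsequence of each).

2

For each value that appears in both, track the longest common increasing run ending there.
The best achievable length is 2; one witness is 6, 10 (A-positions 1,3, B-positions 3,6).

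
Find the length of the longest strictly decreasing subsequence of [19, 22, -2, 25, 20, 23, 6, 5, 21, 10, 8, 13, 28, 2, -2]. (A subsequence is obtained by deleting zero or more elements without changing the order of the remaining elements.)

Let dp[i] be the longest decreasing subsequence ending at position i. Then dp = [1, 1, 2, 1, 2, 2, 3, 4, 3, 4, 5, 4, 1, 6, 7].
The maximum is 7; one witness is 25, 23, 21, 10, 8, 2, -2 at positions 4,6,9,10,11,14,15.

7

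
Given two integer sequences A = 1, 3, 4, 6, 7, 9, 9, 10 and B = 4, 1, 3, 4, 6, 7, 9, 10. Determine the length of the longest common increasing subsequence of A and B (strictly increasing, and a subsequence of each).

7

For each value that appears in both, track the longest common increasing run ending there.
The best achievable length is 7; one witness is 1, 3, 4, 6, 7, 9, 10 (A-positions 1,2,3,4,5,6,8, B-positions 2,3,4,5,6,7,8).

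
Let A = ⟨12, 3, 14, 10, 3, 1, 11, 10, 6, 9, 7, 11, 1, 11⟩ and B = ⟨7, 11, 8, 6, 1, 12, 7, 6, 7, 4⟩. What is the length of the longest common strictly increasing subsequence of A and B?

3

For each value that appears in both, track the longest common increasing run ending there.
The best achievable length is 3; one witness is 1, 6, 7 (A-positions 6,9,11, B-positions 5,8,9).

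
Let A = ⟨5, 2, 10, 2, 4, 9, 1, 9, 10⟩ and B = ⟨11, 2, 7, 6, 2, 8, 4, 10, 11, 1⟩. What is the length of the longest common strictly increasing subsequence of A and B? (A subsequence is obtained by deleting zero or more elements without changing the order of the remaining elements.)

3

A longest common strictly increasing subsequence is 2, 4, 10 (length 3); it appears in order in both A and B, and no longer such subsequence exists.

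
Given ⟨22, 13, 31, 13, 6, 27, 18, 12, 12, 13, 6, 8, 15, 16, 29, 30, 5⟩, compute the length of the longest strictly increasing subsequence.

7

Scanning left to right, the best length ending at each element is: 22→1, 13→1, 31→2, 13→1, 6→1, 27→2, 18→2, 12→2, 12→2, 13→3, 6→1, 8→2, 15→4, 16→5, 29→6, 30→7, 5→1.
So the longest increasing subsequence has length 7, e.g. 6, 12, 13, 15, 16, 29, 30.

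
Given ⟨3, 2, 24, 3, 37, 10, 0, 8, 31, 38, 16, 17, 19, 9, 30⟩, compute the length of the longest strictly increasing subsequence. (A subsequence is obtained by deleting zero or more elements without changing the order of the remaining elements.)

7

One longest increasing subsequence is 2, 3, 10, 16, 17, 19, 30 (positions 2,4,6,11,12,13,15), of length 7; no longer one exists.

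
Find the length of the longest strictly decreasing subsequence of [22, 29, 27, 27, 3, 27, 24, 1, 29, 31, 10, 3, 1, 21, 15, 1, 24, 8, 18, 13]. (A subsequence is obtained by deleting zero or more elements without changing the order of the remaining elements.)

Let dp[i] be the longest decreasing subsequence ending at position i. Then dp = [1, 1, 2, 2, 3, 2, 3, 4, 1, 1, 4, 5, 6, 4, 5, 6, 3, 6, 5, 6].
The maximum is 6; one witness is 29, 27, 24, 10, 3, 1 at positions 2,3,7,11,12,13.

6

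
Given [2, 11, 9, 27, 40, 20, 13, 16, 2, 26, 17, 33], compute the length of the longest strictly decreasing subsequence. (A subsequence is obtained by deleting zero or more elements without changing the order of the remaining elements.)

Let dp[i] be the longest decreasing subsequence ending at position i. Then dp = [1, 1, 2, 1, 1, 2, 3, 3, 4, 2, 3, 2].
The maximum is 4; one witness is 27, 20, 13, 2 at positions 4,6,7,9.

4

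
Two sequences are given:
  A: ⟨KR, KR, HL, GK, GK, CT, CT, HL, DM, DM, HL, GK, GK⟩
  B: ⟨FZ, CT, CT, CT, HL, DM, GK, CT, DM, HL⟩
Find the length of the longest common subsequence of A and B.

Backtracking the LCS table gives one alignment: CT (A6,B3) → CT (A7,B4) → HL (A8,B5) → DM (A9,B6) → DM (A10,B9) → HL (A11,B10).
So the longest common subsequence has length 6.

6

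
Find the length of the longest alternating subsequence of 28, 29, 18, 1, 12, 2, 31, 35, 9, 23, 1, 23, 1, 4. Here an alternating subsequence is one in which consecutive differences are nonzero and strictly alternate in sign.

A longest alternating subsequence is 28, 29, 1, 12, 2, 31, 9, 23, 1, 23, 1, 4 (positions 1,2,4,5,6,7,9,10,11,12,13,14); its 11 consecutive differences strictly alternate in sign, and length 12 is optimal.

12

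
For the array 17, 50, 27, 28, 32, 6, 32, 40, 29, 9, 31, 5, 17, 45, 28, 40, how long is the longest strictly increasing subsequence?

6

Scanning left to right, the best length ending at each element is: 17→1, 50→2, 27→2, 28→3, 32→4, 6→1, 32→4, 40→5, 29→4, 9→2, 31→5, 5→1, 17→3, 45→6, 28→4, 40→6.
So the longest increasing subsequence has length 6, e.g. 17, 27, 28, 32, 40, 45.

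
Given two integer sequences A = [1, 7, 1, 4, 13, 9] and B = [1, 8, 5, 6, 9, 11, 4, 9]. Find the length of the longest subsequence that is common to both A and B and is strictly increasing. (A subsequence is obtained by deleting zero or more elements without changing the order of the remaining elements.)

For each value that appears in both, track the longest common increasing run ending there.
The best achievable length is 3; one witness is 1, 4, 9 (A-positions 1,4,6, B-positions 1,7,8).

3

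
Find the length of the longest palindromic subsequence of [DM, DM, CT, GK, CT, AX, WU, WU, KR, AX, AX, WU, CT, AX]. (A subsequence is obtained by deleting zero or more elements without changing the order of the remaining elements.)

One longest palindromic subsequence is AX WU AX AX WU AX (positions 6,8,10,11,12,14); it reads the same forward and backward, and the interval DP gives dp[1][14] = 6.

6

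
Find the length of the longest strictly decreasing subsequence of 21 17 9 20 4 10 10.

4

Let dp[i] be the longest decreasing subsequence ending at position i. Then dp = [1, 2, 3, 2, 4, 3, 3].
The maximum is 4; one witness is 21, 17, 9, 4 at positions 1,2,3,5.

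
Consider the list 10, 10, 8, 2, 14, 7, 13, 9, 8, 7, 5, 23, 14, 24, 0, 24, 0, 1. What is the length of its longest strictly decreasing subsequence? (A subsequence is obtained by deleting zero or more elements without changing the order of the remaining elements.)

Let dp[i] be the longest decreasing subsequence ending at position i. Then dp = [1, 1, 2, 3, 1, 3, 2, 3, 4, 5, 6, 1, 2, 1, 7, 1, 7, 7].
The maximum is 7; one witness is 14, 13, 9, 8, 7, 5, 0 at positions 5,7,8,9,10,11,15.

7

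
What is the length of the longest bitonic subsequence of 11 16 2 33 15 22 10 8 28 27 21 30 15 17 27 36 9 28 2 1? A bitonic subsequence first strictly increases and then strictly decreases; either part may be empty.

One longest bitonic subsequence is 11, 16, 33, 28, 27, 21, 17, 9, 2, 1 (positions 1,2,4,9,10,11,14,17,19,20): it rises to 33 then falls. Length 10 is optimal.

10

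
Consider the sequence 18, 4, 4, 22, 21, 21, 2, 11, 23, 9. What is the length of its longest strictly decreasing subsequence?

Scanning left to right, the best length ending at each element is: 18→1, 4→2, 4→2, 22→1, 21→2, 21→2, 2→3, 11→3, 23→1, 9→4.
So the longest decreasing subsequence has length 4, e.g. 22, 21, 11, 9.

4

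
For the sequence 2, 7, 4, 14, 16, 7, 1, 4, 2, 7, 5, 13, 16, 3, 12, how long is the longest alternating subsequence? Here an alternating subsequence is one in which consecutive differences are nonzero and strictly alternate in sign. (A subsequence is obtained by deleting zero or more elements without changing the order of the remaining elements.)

12

A longest alternating subsequence is 2, 7, 4, 14, 1, 4, 2, 7, 5, 13, 3, 12 (positions 1,2,3,4,7,8,9,10,11,12,14,15); its 11 consecutive differences strictly alternate in sign, and length 12 is optimal.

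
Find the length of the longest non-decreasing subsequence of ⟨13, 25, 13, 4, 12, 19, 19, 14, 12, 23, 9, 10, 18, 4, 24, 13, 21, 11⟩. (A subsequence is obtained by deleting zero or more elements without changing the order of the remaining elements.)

Scanning left to right, the best length ending at each element is: 13→1, 25→2, 13→2, 4→1, 12→2, 19→3, 19→4, 14→3, 12→3, 23→5, 9→2, 10→3, 18→4, 4→2, 24→6, 13→4, 21→5, 11→4.
So the longest non-decreasing subsequence has length 6, e.g. 13, 13, 19, 19, 23, 24.

6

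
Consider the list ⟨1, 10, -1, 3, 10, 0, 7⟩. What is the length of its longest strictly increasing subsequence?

3

Scanning left to right, the best length ending at each element is: 1→1, 10→2, -1→1, 3→2, 10→3, 0→2, 7→3.
So the longest increasing subsequence has length 3, e.g. 1, 3, 10.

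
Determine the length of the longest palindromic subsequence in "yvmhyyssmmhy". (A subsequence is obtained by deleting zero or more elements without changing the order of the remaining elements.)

One longest palindromic subsequence is yhmmhy (positions 1,4,9,10,11,12); it reads the same forward and backward, and the interval DP gives dp[1][12] = 6.

6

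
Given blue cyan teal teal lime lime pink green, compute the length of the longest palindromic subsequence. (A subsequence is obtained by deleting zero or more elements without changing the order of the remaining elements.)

2

One longest palindromic subsequence is lime lime (positions 5,6); it reads the same forward and backward, and the interval DP gives dp[1][8] = 2.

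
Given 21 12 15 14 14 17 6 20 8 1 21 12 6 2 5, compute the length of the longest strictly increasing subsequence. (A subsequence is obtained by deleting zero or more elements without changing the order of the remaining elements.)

Let dp[i] be the longest increasing subsequence ending at position i. Then dp = [1, 1, 2, 2, 2, 3, 1, 4, 2, 1, 5, 3, 2, 2, 3].
The maximum is 5; one witness is 12, 15, 17, 20, 21 at positions 2,3,6,8,11.

5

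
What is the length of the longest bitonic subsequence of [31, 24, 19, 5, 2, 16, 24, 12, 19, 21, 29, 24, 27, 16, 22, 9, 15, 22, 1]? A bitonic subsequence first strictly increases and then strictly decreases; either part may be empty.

One longest bitonic subsequence is 5, 16, 19, 21, 29, 27, 22, 15, 1 (positions 4,6,9,10,11,13,15,17,19): it rises to 29 then falls. Length 9 is optimal.

9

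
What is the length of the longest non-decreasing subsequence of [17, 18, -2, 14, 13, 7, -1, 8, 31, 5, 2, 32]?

Let dp[i] be the longest non-decreasing subsequence ending at position i. Then dp = [1, 2, 1, 2, 2, 2, 2, 3, 4, 3, 3, 5].
The maximum is 5; one witness is -2, 7, 8, 31, 32 at positions 3,6,8,9,12.

5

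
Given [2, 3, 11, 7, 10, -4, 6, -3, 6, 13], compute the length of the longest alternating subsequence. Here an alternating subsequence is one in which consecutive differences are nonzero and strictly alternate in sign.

Track the best alternating length ending on an up-step vs a down-step at each position: up/down = 1/1, 2/1, 2/1, 2/3, 4/3, 1/5, 6/5, 6/7, 8/5, 8/1.
The maximum over both is 8; one such subsequence is 2, 11, 7, 10, -4, 6, -3, 6.

8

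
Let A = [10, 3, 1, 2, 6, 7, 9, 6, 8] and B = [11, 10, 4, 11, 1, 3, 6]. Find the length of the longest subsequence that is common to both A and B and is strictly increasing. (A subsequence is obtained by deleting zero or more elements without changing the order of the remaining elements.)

For each value that appears in both, track the longest common increasing run ending there.
The best achievable length is 2; one witness is 1, 6 (A-positions 3,5, B-positions 5,7).

2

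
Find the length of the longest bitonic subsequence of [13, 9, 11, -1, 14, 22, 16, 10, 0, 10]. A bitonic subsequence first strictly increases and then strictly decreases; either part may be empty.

7

One longest bitonic subsequence is 9, 11, 14, 22, 16, 10, 0 (positions 2,3,5,6,7,8,9): it rises to 22 then falls. Length 7 is optimal.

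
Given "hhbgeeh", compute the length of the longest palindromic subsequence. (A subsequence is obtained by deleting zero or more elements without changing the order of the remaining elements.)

4

Using dp[i][j] = 2 + dp[i+1][j−1] if the ends match, else max(dp[i+1][j], dp[i][j−1]):
dp[1][7] = 4. A witness is heeh at positions 1,5,6,7.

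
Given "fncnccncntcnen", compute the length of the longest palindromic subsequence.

One longest palindromic subsequence is nncncncnn (positions 2,4,5,7,8,9,11,12,14); it reads the same forward and backward, and the interval DP gives dp[1][14] = 9.

9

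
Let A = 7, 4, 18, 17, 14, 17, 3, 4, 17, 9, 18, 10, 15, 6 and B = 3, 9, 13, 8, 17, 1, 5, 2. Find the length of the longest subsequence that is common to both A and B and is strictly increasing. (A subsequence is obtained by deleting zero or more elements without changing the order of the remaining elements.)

For each value that appears in both, track the longest common increasing run ending there.
The best achievable length is 2; one witness is 3, 9 (A-positions 7,10, B-positions 1,2).

2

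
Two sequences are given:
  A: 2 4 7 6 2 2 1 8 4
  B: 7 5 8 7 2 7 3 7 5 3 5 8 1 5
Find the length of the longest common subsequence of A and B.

A longest common subsequence is 2, 7, 1 (length 3); the LCS DP confirms no longer common subsequence exists.

3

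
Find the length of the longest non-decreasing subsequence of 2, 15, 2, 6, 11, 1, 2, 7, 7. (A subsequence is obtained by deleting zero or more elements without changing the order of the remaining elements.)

5

Let dp[i] be the longest non-decreasing subsequence ending at position i. Then dp = [1, 2, 2, 3, 4, 1, 3, 4, 5].
The maximum is 5; one witness is 2, 2, 6, 7, 7 at positions 1,3,4,8,9.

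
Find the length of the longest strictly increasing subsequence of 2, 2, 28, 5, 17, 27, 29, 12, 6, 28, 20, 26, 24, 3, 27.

One longest increasing subsequence is 2, 5, 17, 20, 26, 27 (positions 1,4,5,11,12,15), of length 6; no longer one exists.

6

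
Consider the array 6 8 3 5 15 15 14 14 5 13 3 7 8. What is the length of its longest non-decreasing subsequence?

5

One longest non-decreasing subsequence is 3, 5, 5, 7, 8 (positions 3,4,9,12,13), of length 5; no longer one exists.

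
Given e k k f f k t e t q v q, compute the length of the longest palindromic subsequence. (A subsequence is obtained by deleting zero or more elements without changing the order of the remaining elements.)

6

One longest palindromic subsequence is ekffke (positions 1,3,4,5,6,8); it reads the same forward and backward, and the interval DP gives dp[1][12] = 6.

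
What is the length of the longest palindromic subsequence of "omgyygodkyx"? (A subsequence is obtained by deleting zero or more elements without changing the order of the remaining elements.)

Using dp[i][j] = 2 + dp[i+1][j−1] if the ends match, else max(dp[i+1][j], dp[i][j−1]):
dp[1][11] = 6. A witness is ogyygo at positions 1,3,4,5,6,7.

6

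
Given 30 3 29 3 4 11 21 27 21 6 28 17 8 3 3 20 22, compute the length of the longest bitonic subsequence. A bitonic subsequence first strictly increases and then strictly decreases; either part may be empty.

9

Let inc[i] be the LIS ending at i and dec[i] the longest strictly decreasing subsequence starting at i. inc = [1, 1, 2, 1, 2, 3, 4, 5, 4, 3, 6, 4, 4, 1, 1, 5, 6], dec = [7, 1, 6, 1, 2, 3, 4, 5, 4, 2, 4, 3, 2, 1, 1, 1, 1].
max_i inc[i]+dec[i]−1 = 9, with one witness 3, 4, 11, 21, 27, 21, 17, 8, 3.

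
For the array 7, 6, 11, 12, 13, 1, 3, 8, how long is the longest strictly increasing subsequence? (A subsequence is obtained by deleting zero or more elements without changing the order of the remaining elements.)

4

Let dp[i] be the longest increasing subsequence ending at position i. Then dp = [1, 1, 2, 3, 4, 1, 2, 3].
The maximum is 4; one witness is 7, 11, 12, 13 at positions 1,3,4,5.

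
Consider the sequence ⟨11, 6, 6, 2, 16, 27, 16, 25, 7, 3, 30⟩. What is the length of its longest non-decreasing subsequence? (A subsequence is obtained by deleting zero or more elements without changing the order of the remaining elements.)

6

One longest non-decreasing subsequence is 6, 6, 16, 16, 25, 30 (positions 2,3,5,7,8,11), of length 6; no longer one exists.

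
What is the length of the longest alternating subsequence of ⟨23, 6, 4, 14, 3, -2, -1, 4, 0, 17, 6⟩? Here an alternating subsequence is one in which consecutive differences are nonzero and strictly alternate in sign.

A longest alternating subsequence is 23, 6, 14, 3, 4, 0, 17, 6 (positions 1,2,4,5,8,9,10,11); its 7 consecutive differences strictly alternate in sign, and length 8 is optimal.

8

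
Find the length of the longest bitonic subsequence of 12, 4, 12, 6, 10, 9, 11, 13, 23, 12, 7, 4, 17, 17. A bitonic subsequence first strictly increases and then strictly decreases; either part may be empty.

Let inc[i] be the LIS ending at i and dec[i] the longest strictly decreasing subsequence starting at i. inc = [1, 1, 2, 2, 3, 3, 4, 5, 6, 5, 3, 1, 6, 6], dec = [5, 1, 5, 2, 4, 3, 3, 4, 4, 3, 2, 1, 1, 1].
max_i inc[i]+dec[i]−1 = 9, with one witness 4, 6, 10, 11, 13, 23, 12, 7, 4.

9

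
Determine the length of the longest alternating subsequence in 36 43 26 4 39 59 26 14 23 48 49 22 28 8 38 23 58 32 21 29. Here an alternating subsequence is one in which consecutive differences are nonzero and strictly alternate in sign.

14

A longest alternating subsequence is 36, 43, 26, 39, 14, 23, 22, 28, 8, 38, 23, 58, 21, 29 (positions 1,2,3,5,8,9,12,13,14,15,16,17,19,20); its 13 consecutive differences strictly alternate in sign, and length 14 is optimal.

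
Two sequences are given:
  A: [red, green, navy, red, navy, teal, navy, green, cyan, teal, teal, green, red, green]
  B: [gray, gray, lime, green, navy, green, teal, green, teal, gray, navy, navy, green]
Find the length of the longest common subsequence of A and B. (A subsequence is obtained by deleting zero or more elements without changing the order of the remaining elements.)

6

Backtracking the LCS table gives one alignment: green (A2,B4) → navy (A3,B5) → teal (A6,B7) → green (A8,B8) → teal (A10,B9) → green (A14,B13).
So the longest common subsequence has length 6.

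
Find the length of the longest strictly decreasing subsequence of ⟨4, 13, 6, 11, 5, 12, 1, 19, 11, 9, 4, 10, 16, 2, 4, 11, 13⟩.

Scanning left to right, the best length ending at each element is: 4→1, 13→1, 6→2, 11→2, 5→3, 12→2, 1→4, 19→1, 11→3, 9→4, 4→5, 10→4, 16→2, 2→6, 4→5, 11→3, 13→3.
So the longest decreasing subsequence has length 6, e.g. 13, 12, 11, 9, 4, 2.

6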